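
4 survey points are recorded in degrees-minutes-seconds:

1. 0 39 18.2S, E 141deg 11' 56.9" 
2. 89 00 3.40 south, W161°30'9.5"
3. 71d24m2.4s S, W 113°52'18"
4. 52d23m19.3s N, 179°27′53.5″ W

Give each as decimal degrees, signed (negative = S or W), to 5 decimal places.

Point 1:
  Lat: 39′ + 18.2″ = 39.30333′; 0 + 39.30333/60 = 0.655056
  S ⇒ negate
  Longitude: 141 + 11/60 + 56.9/3600 = 141.199139
  E → positive
Point 2:
  Latitude: 89° + 0/60 + 3.4/3600 = 89 + 0.000000 + 0.000944 = 89.000944
  S ⇒ negate
  Longitude: 161° + 30/60 + 9.5/3600 = 161 + 0.500000 + 0.002639 = 161.502639
  W → negative
Point 3:
  Latitude: 24′ + 2.4″ = 24.04000′; 71 + 24.04000/60 = 71.400667
  S ⇒ negate
  Lon: 113° + 52/60 + 18/3600 = 113 + 0.866667 + 0.005000 = 113.871667
  hemisphere W, so the sign is −
Point 4:
  φ: 52 + 23/60 + 19.3/3600 = 52.388694
  N ⇒ keep positive
  Lon: 179 + 27/60 + 53.5/3600 = 179.464861
  W ⇒ negate

1. -0.65506, 141.19914
2. -89.00094, -161.50264
3. -71.40067, -113.87167
4. 52.38869, -179.46486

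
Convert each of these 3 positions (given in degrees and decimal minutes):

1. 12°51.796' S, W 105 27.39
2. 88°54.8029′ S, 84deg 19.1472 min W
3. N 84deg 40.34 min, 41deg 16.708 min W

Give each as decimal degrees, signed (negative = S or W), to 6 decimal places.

1. -12.863267, -105.456500
2. -88.913382, -84.319120
3. 84.672333, -41.278467

Point 1:
  φ: 51.796′ = 0.863267°; total 12.8632667
  hemisphere S, so the sign is −
  λ: 27.39′ = 0.456500°; total 105.4565000
  W ⇒ negate
Point 2:
  Latitude: 88 + 54.8029/60 = 88.9133817
  S → negative
  λ: 84 + 19.1472/60 = 84.3191200
  W → negative
Point 3:
  Latitude: 40.34′ = 0.672333°; total 84.6723333
  N → positive
  Lon: 41 + 16.708/60 = 41.2784667
  W ⇒ negate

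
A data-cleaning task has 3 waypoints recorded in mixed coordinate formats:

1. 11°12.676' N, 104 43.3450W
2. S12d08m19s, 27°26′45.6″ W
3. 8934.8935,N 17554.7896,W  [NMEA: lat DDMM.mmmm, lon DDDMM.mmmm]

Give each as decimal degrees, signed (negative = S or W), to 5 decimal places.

Point 1:
  Latitude: 11 + 12.676/60 = 11.211267
  N → positive
  Lon: 104 + 43.345/60 = 104.722417
  hemisphere W, so the sign is −
Point 2:
  φ: 8′ + 19″ = 8.31667′; 12 + 8.31667/60 = 12.138611
  hemisphere S, so the sign is −
  λ: 26′ + 45.6″ = 26.76000′; 27 + 26.76000/60 = 27.446000
  W → negative
Point 3:
  φ: split at 2 digits → 89° and 34.8935′; 89 + 34.8935/60 = 89.581558
  N ⇒ keep positive
  λ: degrees = first 3 digits = 175, minutes = 54.7896; 175 + 54.7896/60 = 175.913160
  hemisphere W, so the sign is −

1. 11.21127, -104.72242
2. -12.13861, -27.44600
3. 89.58156, -175.91316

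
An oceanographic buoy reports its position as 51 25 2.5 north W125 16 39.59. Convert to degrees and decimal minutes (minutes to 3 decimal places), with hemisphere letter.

Lat: seconds/60 = 0.04167; minutes = 25 + 0.04167 = 25.04167
Lon: 16 + 39.59/60 = 16.65983′

51° 25.042′ N, 125° 16.660′ W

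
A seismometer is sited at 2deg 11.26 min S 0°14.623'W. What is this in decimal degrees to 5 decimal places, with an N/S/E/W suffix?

Lat: 11.26′ = 0.187667°; total 2.187667
Longitude: 0 + 14.623/60 = 0.243717

2.18767° S, 0.24372° W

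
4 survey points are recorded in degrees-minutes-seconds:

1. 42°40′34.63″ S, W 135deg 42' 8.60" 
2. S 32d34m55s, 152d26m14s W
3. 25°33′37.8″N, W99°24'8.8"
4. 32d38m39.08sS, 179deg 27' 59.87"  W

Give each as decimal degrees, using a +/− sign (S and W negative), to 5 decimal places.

1. -42.67629, -135.70239
2. -32.58194, -152.43722
3. 25.56050, -99.40244
4. -32.64419, -179.46663

Point 1:
  Latitude: 42 + 40/60 + 34.63/3600 = 42.676286
  hemisphere S, so the sign is −
  λ: 135° + 42/60 + 8.6/3600 = 135 + 0.700000 + 0.002389 = 135.702389
  hemisphere W, so the sign is −
Point 2:
  Latitude: 32° + 34/60 + 55/3600 = 32 + 0.566667 + 0.015278 = 32.581944
  hemisphere S, so the sign is −
  Longitude: 152 + 26/60 + 14/3600 = 152.437222
  W ⇒ negate
Point 3:
  Lat: 25 + 33/60 + 37.8/3600 = 25.560500
  N ⇒ keep positive
  λ: 99° + 24/60 + 8.8/3600 = 99 + 0.400000 + 0.002444 = 99.402444
  hemisphere W, so the sign is −
Point 4:
  Latitude: 32° + 38/60 + 39.08/3600 = 32 + 0.633333 + 0.010856 = 32.644189
  S → negative
  Longitude: 179 + 27/60 + 59.87/3600 = 179.466631
  hemisphere W, so the sign is −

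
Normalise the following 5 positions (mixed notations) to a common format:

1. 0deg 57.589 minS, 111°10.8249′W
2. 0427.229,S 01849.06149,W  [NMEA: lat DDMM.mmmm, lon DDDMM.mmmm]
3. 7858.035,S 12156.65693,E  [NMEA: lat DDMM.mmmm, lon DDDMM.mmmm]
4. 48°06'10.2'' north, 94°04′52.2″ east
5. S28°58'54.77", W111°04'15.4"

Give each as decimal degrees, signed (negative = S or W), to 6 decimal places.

1. -0.959817, -111.180415
2. -4.453817, -18.817692
3. -78.967250, 121.944282
4. 48.102833, 94.081167
5. -28.981881, -111.070944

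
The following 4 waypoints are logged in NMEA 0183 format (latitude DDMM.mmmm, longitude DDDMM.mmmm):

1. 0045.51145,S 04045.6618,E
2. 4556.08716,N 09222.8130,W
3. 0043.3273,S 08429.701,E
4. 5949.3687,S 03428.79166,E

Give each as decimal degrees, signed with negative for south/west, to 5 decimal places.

1. -0.75852, 40.76103
2. 45.93479, -92.38022
3. -0.72212, 84.49502
4. -59.82281, 34.47986

Point 1:
  φ: split at 2 digits → 00° and 45.51145′; 0 + 45.51145/60 = 0.758524
  hemisphere S, so the sign is −
  Longitude: degrees = first 3 digits = 40, minutes = 45.6618; 40 + 45.6618/60 = 40.761030
  E → positive
Point 2:
  Latitude: degrees = first 2 digits = 45, minutes = 56.08716; 45 + 56.08716/60 = 45.934786
  N ⇒ keep positive
  λ: degrees = first 3 digits = 92, minutes = 22.813; 92 + 22.813/60 = 92.380217
  hemisphere W, so the sign is −
Point 3:
  Lat: split at 2 digits → 00° and 43.3273′; 0 + 43.3273/60 = 0.722122
  hemisphere S, so the sign is −
  Lon: degrees = first 3 digits = 84, minutes = 29.701; 84 + 29.701/60 = 84.495017
  E ⇒ keep positive
Point 4:
  Lat: degrees = first 2 digits = 59, minutes = 49.3687; 59 + 49.3687/60 = 59.822812
  S → negative
  λ: split at 3 digits → 034° and 28.79166′; 34 + 28.79166/60 = 34.479861
  E → positive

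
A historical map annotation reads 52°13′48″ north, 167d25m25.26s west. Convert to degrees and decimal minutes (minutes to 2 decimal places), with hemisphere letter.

52° 13.80′ N, 167° 25.42′ W

Latitude: seconds/60 = 0.80000; minutes = 13 + 0.80000 = 13.8000
λ: 25 + 25.26/60 = 25.4210′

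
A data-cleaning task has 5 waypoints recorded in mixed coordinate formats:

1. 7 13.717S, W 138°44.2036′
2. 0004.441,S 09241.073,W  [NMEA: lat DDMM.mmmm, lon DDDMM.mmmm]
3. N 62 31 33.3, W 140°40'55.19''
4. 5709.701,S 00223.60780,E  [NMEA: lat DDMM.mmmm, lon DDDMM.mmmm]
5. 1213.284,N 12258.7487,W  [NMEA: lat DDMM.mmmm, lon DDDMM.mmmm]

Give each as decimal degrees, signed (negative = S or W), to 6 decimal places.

Point 1:
  Lat: 13.717′ = 0.228617°; total 7.2286167
  S → negative
  λ: 44.2036′ = 0.736727°; total 138.7367267
  W ⇒ negate
Point 2:
  Lat: split at 2 digits → 00° and 4.441′; 0 + 4.441/60 = 0.0740167
  hemisphere S, so the sign is −
  Longitude: split at 3 digits → 092° and 41.073′; 92 + 41.073/60 = 92.6845500
  W ⇒ negate
Point 3:
  φ: 62° + 31/60 + 33.3/3600 = 62 + 0.516667 + 0.009250 = 62.5259167
  N → positive
  Longitude: 140 + 40/60 + 55.19/3600 = 140.6819972
  W → negative
Point 4:
  φ: degrees = first 2 digits = 57, minutes = 9.701; 57 + 9.701/60 = 57.1616833
  S ⇒ negate
  λ: degrees = first 3 digits = 2, minutes = 23.6078; 2 + 23.6078/60 = 2.3934633
  E → positive
Point 5:
  Lat: split at 2 digits → 12° and 13.284′; 12 + 13.284/60 = 12.2214000
  N → positive
  Longitude: degrees = first 3 digits = 122, minutes = 58.7487; 122 + 58.7487/60 = 122.9791450
  W → negative

1. -7.228617, -138.736727
2. -0.074017, -92.684550
3. 62.525917, -140.681997
4. -57.161683, 2.393463
5. 12.221400, -122.979145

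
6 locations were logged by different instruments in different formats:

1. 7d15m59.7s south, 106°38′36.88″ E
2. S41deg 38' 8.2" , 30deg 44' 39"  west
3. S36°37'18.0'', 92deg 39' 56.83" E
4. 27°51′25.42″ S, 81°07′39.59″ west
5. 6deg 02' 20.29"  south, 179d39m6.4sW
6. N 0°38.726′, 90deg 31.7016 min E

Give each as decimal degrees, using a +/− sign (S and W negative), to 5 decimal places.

1. -7.26658, 106.64358
2. -41.63561, -30.74417
3. -36.62167, 92.66579
4. -27.85706, -81.12766
5. -6.03897, -179.65178
6. 0.64543, 90.52836

Point 1:
  Latitude: 7° + 15/60 + 59.7/3600 = 7 + 0.250000 + 0.016583 = 7.266583
  S ⇒ negate
  Lon: 106° + 38/60 + 36.88/3600 = 106 + 0.633333 + 0.010244 = 106.643578
  E ⇒ keep positive
Point 2:
  Latitude: 38′ + 8.2″ = 38.13667′; 41 + 38.13667/60 = 41.635611
  hemisphere S, so the sign is −
  λ: 44′ + 39″ = 44.65000′; 30 + 44.65000/60 = 30.744167
  W → negative
Point 3:
  φ: 36 + 37/60 + 18/3600 = 36.621667
  S ⇒ negate
  Lon: 92° + 39/60 + 56.83/3600 = 92 + 0.650000 + 0.015786 = 92.665786
  E ⇒ keep positive
Point 4:
  φ: 27° + 51/60 + 25.42/3600 = 27 + 0.850000 + 0.007061 = 27.857061
  S ⇒ negate
  Lon: 81 + 7/60 + 39.59/3600 = 81.127664
  W → negative
Point 5:
  φ: 6° + 2/60 + 20.29/3600 = 6 + 0.033333 + 0.005636 = 6.038969
  hemisphere S, so the sign is −
  Lon: 39′ + 6.4″ = 39.10667′; 179 + 39.10667/60 = 179.651778
  hemisphere W, so the sign is −
Point 6:
  Lat: 38.726′ = 0.645433°; total 0.645433
  N ⇒ keep positive
  Longitude: 31.7016′ = 0.528360°; total 90.528360
  E ⇒ keep positive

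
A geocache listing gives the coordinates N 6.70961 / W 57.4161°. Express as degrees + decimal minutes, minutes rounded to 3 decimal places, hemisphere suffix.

6° 42.577′ N, 57° 24.966′ W

φ: fractional part 0.709610 → 42.57660 minutes
Longitude: minutes = (57.416100 − 57) × 60 = 24.96600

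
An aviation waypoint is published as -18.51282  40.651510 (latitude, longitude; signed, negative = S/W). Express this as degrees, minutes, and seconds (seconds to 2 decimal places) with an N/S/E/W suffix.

18°30′46.15″ S, 40°39′5.44″ E

Latitude is negative → S; |value| = 18.512820
Lat: 0.512820° → 30.76920′; 0.76920 × 60 = 46.1520″
Longitude: 0.651510° → 39.09060′; 0.09060 × 60 = 5.4360″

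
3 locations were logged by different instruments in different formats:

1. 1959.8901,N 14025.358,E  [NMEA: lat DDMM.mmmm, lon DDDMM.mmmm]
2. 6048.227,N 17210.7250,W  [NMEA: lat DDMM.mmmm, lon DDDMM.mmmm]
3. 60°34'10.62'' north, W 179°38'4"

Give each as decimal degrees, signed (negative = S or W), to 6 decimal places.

Point 1:
  Lat: degrees = first 2 digits = 19, minutes = 59.8901; 19 + 59.8901/60 = 19.9981683
  N → positive
  λ: degrees = first 3 digits = 140, minutes = 25.358; 140 + 25.358/60 = 140.4226333
  E ⇒ keep positive
Point 2:
  Lat: split at 2 digits → 60° and 48.227′; 60 + 48.227/60 = 60.8037833
  N → positive
  Longitude: degrees = first 3 digits = 172, minutes = 10.725; 172 + 10.725/60 = 172.1787500
  W ⇒ negate
Point 3:
  Latitude: 60 + 34/60 + 10.62/3600 = 60.5696167
  N ⇒ keep positive
  Lon: 179° + 38/60 + 4/3600 = 179 + 0.633333 + 0.001111 = 179.6344444
  hemisphere W, so the sign is −

1. 19.998168, 140.422633
2. 60.803783, -172.178750
3. 60.569617, -179.634444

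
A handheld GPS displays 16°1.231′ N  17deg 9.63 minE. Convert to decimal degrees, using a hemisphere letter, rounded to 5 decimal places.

16.02052° N, 17.16050° E

Latitude: 1.231′ = 0.020517°; total 16.020517
λ: 9.63′ = 0.160500°; total 17.160500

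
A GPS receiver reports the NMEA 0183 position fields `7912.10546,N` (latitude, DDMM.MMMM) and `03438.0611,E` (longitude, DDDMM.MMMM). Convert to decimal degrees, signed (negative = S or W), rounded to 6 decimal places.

79.201758, 34.634352

Latitude: degrees = first 2 digits = 79, minutes = 12.10546; 79 + 12.10546/60 = 79.2017577
N → positive
λ: split at 3 digits → 034° and 38.0611′; 34 + 38.0611/60 = 34.6343517
E ⇒ keep positive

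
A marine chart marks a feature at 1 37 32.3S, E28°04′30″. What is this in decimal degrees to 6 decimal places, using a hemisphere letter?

1.625639° S, 28.075000° E

Lat: 37′ + 32.3″ = 37.53833′; 1 + 37.53833/60 = 1.6256389
Longitude: 28° + 4/60 + 30/3600 = 28 + 0.066667 + 0.008333 = 28.0750000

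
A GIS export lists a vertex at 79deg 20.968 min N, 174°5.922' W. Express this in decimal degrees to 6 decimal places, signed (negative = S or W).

79.349467, -174.098700

Latitude: 79 + 20.968/60 = 79.3494667
N ⇒ keep positive
Longitude: 174 + 5.922/60 = 174.0987000
hemisphere W, so the sign is −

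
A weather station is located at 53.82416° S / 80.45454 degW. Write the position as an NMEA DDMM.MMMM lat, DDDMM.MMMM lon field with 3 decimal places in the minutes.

5349.450,S / 08027.272,W

Latitude: minutes = (53.824160 − 53) × 60 = 49.44960
Lon: minutes = (80.454540 − 80) × 60 = 27.27240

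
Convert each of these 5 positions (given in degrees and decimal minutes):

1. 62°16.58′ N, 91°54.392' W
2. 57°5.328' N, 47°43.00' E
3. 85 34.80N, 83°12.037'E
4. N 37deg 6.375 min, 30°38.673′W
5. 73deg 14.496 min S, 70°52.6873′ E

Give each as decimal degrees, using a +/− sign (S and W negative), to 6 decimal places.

1. 62.276333, -91.906533
2. 57.088800, 47.716667
3. 85.580000, 83.200617
4. 37.106250, -30.644550
5. -73.241600, 70.878122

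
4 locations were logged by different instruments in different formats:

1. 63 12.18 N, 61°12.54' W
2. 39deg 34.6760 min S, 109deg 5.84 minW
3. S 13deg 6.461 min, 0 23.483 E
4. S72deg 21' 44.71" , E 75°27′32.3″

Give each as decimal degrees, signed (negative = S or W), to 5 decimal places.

1. 63.20300, -61.20900
2. -39.57793, -109.09733
3. -13.10768, 0.39138
4. -72.36242, 75.45897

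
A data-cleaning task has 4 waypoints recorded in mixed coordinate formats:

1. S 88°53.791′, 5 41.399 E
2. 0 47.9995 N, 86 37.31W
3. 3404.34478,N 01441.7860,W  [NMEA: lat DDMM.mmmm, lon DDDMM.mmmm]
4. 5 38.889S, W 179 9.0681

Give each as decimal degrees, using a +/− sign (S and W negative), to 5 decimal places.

Point 1:
  φ: 88 + 53.791/60 = 88.896517
  S ⇒ negate
  Lon: 41.399′ = 0.689983°; total 5.689983
  E → positive
Point 2:
  φ: 0 + 47.9995/60 = 0.799992
  N → positive
  λ: 86 + 37.31/60 = 86.621833
  hemisphere W, so the sign is −
Point 3:
  Latitude: split at 2 digits → 34° and 4.34478′; 34 + 4.34478/60 = 34.072413
  N ⇒ keep positive
  Longitude: degrees = first 3 digits = 14, minutes = 41.786; 14 + 41.786/60 = 14.696433
  W ⇒ negate
Point 4:
  Lat: 38.889′ = 0.648150°; total 5.648150
  S → negative
  Lon: 179 + 9.0681/60 = 179.151135
  W ⇒ negate

1. -88.89652, 5.68998
2. 0.79999, -86.62183
3. 34.07241, -14.69643
4. -5.64815, -179.15114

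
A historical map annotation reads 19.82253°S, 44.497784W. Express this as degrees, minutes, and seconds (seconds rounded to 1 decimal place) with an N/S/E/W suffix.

φ: whole degrees 19; 49.35180′ → 49′ and 21.108″
Longitude: 0.497784 × 60 = 29.86704′ → 29′, remainder × 60 = 52.022″

19°49′21.1″ S, 44°29′52.0″ W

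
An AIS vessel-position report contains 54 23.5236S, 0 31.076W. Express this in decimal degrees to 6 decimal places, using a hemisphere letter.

φ: 54 + 23.5236/60 = 54.3920600
Longitude: 0 + 31.076/60 = 0.5179333

54.392060° S, 0.517933° W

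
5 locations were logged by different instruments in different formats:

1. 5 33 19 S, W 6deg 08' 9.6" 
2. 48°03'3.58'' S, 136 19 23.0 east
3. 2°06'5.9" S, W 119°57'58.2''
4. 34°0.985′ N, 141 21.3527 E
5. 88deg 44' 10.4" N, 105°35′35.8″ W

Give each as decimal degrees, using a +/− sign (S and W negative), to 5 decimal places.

1. -5.55528, -6.13600
2. -48.05099, 136.32306
3. -2.10164, -119.96617
4. 34.01642, 141.35588
5. 88.73622, -105.59328

Point 1:
  Latitude: 5° + 33/60 + 19/3600 = 5 + 0.550000 + 0.005278 = 5.555278
  hemisphere S, so the sign is −
  Lon: 6 + 8/60 + 9.6/3600 = 6.136000
  W ⇒ negate
Point 2:
  φ: 48 + 3/60 + 3.58/3600 = 48.050994
  S ⇒ negate
  λ: 136° + 19/60 + 23/3600 = 136 + 0.316667 + 0.006389 = 136.323056
  E ⇒ keep positive
Point 3:
  Latitude: 2 + 6/60 + 5.9/3600 = 2.101639
  S → negative
  λ: 119 + 57/60 + 58.2/3600 = 119.966167
  W ⇒ negate
Point 4:
  Lat: 34 + 0.985/60 = 34.016417
  N → positive
  λ: 141 + 21.3527/60 = 141.355878
  E ⇒ keep positive
Point 5:
  Lat: 88° + 44/60 + 10.4/3600 = 88 + 0.733333 + 0.002889 = 88.736222
  N → positive
  Lon: 35′ + 35.8″ = 35.59667′; 105 + 35.59667/60 = 105.593278
  W → negative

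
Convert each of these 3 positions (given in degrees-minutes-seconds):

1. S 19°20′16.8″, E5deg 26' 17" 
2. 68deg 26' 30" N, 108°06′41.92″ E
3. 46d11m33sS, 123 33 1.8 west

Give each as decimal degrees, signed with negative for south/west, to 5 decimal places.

Point 1:
  φ: 19° + 20/60 + 16.8/3600 = 19 + 0.333333 + 0.004667 = 19.338000
  S → negative
  Longitude: 5° + 26/60 + 17/3600 = 5 + 0.433333 + 0.004722 = 5.438056
  E → positive
Point 2:
  φ: 68° + 26/60 + 30/3600 = 68 + 0.433333 + 0.008333 = 68.441667
  N → positive
  Longitude: 108° + 6/60 + 41.92/3600 = 108 + 0.100000 + 0.011644 = 108.111644
  E → positive
Point 3:
  Latitude: 46° + 11/60 + 33/3600 = 46 + 0.183333 + 0.009167 = 46.192500
  S ⇒ negate
  λ: 33′ + 1.8″ = 33.03000′; 123 + 33.03000/60 = 123.550500
  W ⇒ negate

1. -19.33800, 5.43806
2. 68.44167, 108.11164
3. -46.19250, -123.55050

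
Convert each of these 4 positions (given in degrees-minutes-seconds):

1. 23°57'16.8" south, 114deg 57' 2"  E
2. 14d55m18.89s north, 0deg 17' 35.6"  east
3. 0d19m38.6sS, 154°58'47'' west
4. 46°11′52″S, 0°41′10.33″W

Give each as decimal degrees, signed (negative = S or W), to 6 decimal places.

1. -23.954667, 114.950556
2. 14.921914, 0.293222
3. -0.327389, -154.979722
4. -46.197778, -0.686203

Point 1:
  Lat: 23° + 57/60 + 16.8/3600 = 23 + 0.950000 + 0.004667 = 23.9546667
  S ⇒ negate
  Lon: 114 + 57/60 + 2/3600 = 114.9505556
  E → positive
Point 2:
  Lat: 55′ + 18.89″ = 55.31483′; 14 + 55.31483/60 = 14.9219139
  N → positive
  Longitude: 17′ + 35.6″ = 17.59333′; 0 + 17.59333/60 = 0.2932222
  E ⇒ keep positive
Point 3:
  φ: 0° + 19/60 + 38.6/3600 = 0 + 0.316667 + 0.010722 = 0.3273889
  S → negative
  λ: 58′ + 47″ = 58.78333′; 154 + 58.78333/60 = 154.9797222
  hemisphere W, so the sign is −
Point 4:
  φ: 46° + 11/60 + 52/3600 = 46 + 0.183333 + 0.014444 = 46.1977778
  hemisphere S, so the sign is −
  Lon: 41′ + 10.33″ = 41.17217′; 0 + 41.17217/60 = 0.6862028
  hemisphere W, so the sign is −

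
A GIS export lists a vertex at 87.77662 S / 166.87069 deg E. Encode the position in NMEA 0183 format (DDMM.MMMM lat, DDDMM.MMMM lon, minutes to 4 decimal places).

Lat: fractional part 0.776620 → 46.597200 minutes
Longitude: fractional part 0.870690 → 52.241400 minutes

8746.5972,S / 16652.2414,E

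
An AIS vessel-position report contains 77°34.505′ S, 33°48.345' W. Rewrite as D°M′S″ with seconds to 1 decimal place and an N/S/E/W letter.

77°34′30.3″ S, 33°48′20.7″ W

Lat: fractional minutes 0.50500 × 60 = 30.300″
Longitude: 48.34500′ → 48′ and 0.34500 × 60 = 20.700″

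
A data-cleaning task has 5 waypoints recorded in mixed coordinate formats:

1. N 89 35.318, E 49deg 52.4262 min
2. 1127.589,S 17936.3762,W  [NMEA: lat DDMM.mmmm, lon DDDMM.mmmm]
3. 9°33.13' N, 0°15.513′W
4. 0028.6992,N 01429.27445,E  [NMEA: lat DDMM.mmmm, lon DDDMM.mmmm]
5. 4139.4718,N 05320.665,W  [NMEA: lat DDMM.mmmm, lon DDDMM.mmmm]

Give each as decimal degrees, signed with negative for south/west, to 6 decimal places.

1. 89.588633, 49.873770
2. -11.459817, -179.606270
3. 9.552167, -0.258550
4. 0.478320, 14.487908
5. 41.657863, -53.344417

Point 1:
  φ: 35.318′ = 0.588633°; total 89.5886333
  N → positive
  Lon: 52.4262′ = 0.873770°; total 49.8737700
  E ⇒ keep positive
Point 2:
  Lat: degrees = first 2 digits = 11, minutes = 27.589; 11 + 27.589/60 = 11.4598167
  hemisphere S, so the sign is −
  Lon: degrees = first 3 digits = 179, minutes = 36.3762; 179 + 36.3762/60 = 179.6062700
  W → negative
Point 3:
  φ: 33.13′ = 0.552167°; total 9.5521667
  N ⇒ keep positive
  Longitude: 0 + 15.513/60 = 0.2585500
  W ⇒ negate
Point 4:
  Latitude: split at 2 digits → 00° and 28.6992′; 0 + 28.6992/60 = 0.4783200
  N → positive
  Lon: degrees = first 3 digits = 14, minutes = 29.27445; 14 + 29.27445/60 = 14.4879075
  E → positive
Point 5:
  Lat: split at 2 digits → 41° and 39.4718′; 41 + 39.4718/60 = 41.6578633
  N ⇒ keep positive
  Longitude: degrees = first 3 digits = 53, minutes = 20.665; 53 + 20.665/60 = 53.3444167
  W ⇒ negate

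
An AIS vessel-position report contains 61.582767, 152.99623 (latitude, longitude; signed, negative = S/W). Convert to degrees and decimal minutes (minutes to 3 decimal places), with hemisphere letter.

61° 34.966′ N, 152° 59.774′ E

φ: fractional part 0.582767 → 34.96602 minutes
Longitude: minutes = (152.996230 − 152) × 60 = 59.77380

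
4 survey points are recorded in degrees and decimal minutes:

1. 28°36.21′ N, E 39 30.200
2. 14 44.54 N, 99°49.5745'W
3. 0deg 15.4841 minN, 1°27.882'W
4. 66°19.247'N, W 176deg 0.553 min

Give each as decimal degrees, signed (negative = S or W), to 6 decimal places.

Point 1:
  Lat: 28 + 36.21/60 = 28.6035000
  N → positive
  λ: 39 + 30.2/60 = 39.5033333
  E → positive
Point 2:
  Latitude: 44.54′ = 0.742333°; total 14.7423333
  N → positive
  Longitude: 99 + 49.5745/60 = 99.8262417
  W ⇒ negate
Point 3:
  Latitude: 15.4841′ = 0.258068°; total 0.2580683
  N ⇒ keep positive
  Longitude: 1 + 27.882/60 = 1.4647000
  W → negative
Point 4:
  φ: 19.247′ = 0.320783°; total 66.3207833
  N ⇒ keep positive
  λ: 0.553′ = 0.009217°; total 176.0092167
  W → negative

1. 28.603500, 39.503333
2. 14.742333, -99.826242
3. 0.258068, -1.464700
4. 66.320783, -176.009217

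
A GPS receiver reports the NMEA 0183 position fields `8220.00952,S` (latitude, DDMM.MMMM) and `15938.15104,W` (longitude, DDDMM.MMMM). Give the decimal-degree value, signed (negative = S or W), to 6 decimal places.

-82.333492, -159.635851

Lat: split at 2 digits → 82° and 20.00952′; 82 + 20.00952/60 = 82.3334920
S → negative
λ: degrees = first 3 digits = 159, minutes = 38.15104; 159 + 38.15104/60 = 159.6358507
hemisphere W, so the sign is −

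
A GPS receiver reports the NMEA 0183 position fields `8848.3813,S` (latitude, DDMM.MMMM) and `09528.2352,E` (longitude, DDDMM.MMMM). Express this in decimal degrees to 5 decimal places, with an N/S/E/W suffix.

φ: degrees = first 2 digits = 88, minutes = 48.3813; 88 + 48.3813/60 = 88.806355
Lon: degrees = first 3 digits = 95, minutes = 28.2352; 95 + 28.2352/60 = 95.470587

88.80636° S, 95.47059° E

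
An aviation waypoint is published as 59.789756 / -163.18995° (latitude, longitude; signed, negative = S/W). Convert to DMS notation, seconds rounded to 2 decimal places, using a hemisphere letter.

59°47′23.12″ N, 163°11′23.82″ W

Lat: 0.789756 × 60 = 47.38536′ → 47′, remainder × 60 = 23.1216″
Longitude is negative → W; |value| = 163.189950
λ: 0.189950 × 60 = 11.39700′ → 11′, remainder × 60 = 23.8200″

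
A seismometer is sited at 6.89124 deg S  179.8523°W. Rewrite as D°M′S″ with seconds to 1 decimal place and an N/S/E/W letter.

6°53′28.5″ S, 179°51′8.3″ W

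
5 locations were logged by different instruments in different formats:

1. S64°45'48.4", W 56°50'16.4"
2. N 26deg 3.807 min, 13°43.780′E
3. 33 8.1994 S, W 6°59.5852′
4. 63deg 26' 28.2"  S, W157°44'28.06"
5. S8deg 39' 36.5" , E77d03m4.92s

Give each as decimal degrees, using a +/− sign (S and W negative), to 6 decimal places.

Point 1:
  Lat: 64 + 45/60 + 48.4/3600 = 64.7634444
  S → negative
  Lon: 56° + 50/60 + 16.4/3600 = 56 + 0.833333 + 0.004556 = 56.8378889
  hemisphere W, so the sign is −
Point 2:
  Latitude: 3.807′ = 0.063450°; total 26.0634500
  N ⇒ keep positive
  λ: 13 + 43.78/60 = 13.7296667
  E → positive
Point 3:
  Lat: 8.1994′ = 0.136657°; total 33.1366567
  hemisphere S, so the sign is −
  λ: 6 + 59.5852/60 = 6.9930867
  hemisphere W, so the sign is −
Point 4:
  Latitude: 26′ + 28.2″ = 26.47000′; 63 + 26.47000/60 = 63.4411667
  hemisphere S, so the sign is −
  Lon: 157 + 44/60 + 28.06/3600 = 157.7411278
  hemisphere W, so the sign is −
Point 5:
  Latitude: 39′ + 36.5″ = 39.60833′; 8 + 39.60833/60 = 8.6601389
  hemisphere S, so the sign is −
  Lon: 77° + 3/60 + 4.92/3600 = 77 + 0.050000 + 0.001367 = 77.0513667
  E ⇒ keep positive

1. -64.763444, -56.837889
2. 26.063450, 13.729667
3. -33.136657, -6.993087
4. -63.441167, -157.741128
5. -8.660139, 77.051367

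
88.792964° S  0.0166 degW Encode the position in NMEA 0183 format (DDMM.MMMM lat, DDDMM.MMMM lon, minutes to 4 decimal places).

φ: 88° + 0.792964 × 60 = 88° 47.577840′
Longitude: minutes = (0.016600 − 0) × 60 = 0.996000

8847.5778,S / 00000.9960,W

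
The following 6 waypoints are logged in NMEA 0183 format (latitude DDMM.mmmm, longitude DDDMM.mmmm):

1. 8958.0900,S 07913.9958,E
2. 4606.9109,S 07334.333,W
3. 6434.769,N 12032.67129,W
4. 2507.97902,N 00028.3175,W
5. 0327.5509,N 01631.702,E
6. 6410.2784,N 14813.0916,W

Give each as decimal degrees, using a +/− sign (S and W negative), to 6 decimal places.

Point 1:
  Lat: split at 2 digits → 89° and 58.09′; 89 + 58.09/60 = 89.9681667
  hemisphere S, so the sign is −
  λ: degrees = first 3 digits = 79, minutes = 13.9958; 79 + 13.9958/60 = 79.2332633
  E ⇒ keep positive
Point 2:
  Lat: degrees = first 2 digits = 46, minutes = 6.9109; 46 + 6.9109/60 = 46.1151817
  hemisphere S, so the sign is −
  λ: degrees = first 3 digits = 73, minutes = 34.333; 73 + 34.333/60 = 73.5722167
  W ⇒ negate
Point 3:
  Lat: degrees = first 2 digits = 64, minutes = 34.769; 64 + 34.769/60 = 64.5794833
  N → positive
  λ: degrees = first 3 digits = 120, minutes = 32.67129; 120 + 32.67129/60 = 120.5445215
  W ⇒ negate
Point 4:
  Lat: split at 2 digits → 25° and 7.97902′; 25 + 7.97902/60 = 25.1329837
  N ⇒ keep positive
  Lon: split at 3 digits → 000° and 28.3175′; 0 + 28.3175/60 = 0.4719583
  W ⇒ negate
Point 5:
  Lat: degrees = first 2 digits = 3, minutes = 27.5509; 3 + 27.5509/60 = 3.4591817
  N ⇒ keep positive
  Longitude: degrees = first 3 digits = 16, minutes = 31.702; 16 + 31.702/60 = 16.5283667
  E ⇒ keep positive
Point 6:
  φ: split at 2 digits → 64° and 10.2784′; 64 + 10.2784/60 = 64.1713067
  N → positive
  Longitude: split at 3 digits → 148° and 13.0916′; 148 + 13.0916/60 = 148.2181933
  hemisphere W, so the sign is −

1. -89.968167, 79.233263
2. -46.115182, -73.572217
3. 64.579483, -120.544522
4. 25.132984, -0.471958
5. 3.459182, 16.528367
6. 64.171307, -148.218193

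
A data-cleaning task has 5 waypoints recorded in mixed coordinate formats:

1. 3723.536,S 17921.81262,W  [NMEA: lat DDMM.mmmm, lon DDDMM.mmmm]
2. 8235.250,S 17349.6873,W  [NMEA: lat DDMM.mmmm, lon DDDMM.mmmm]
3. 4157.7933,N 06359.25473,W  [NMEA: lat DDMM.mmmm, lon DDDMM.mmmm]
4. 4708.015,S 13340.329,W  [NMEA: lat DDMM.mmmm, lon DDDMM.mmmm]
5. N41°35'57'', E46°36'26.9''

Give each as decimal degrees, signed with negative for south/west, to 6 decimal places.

Point 1:
  φ: degrees = first 2 digits = 37, minutes = 23.536; 37 + 23.536/60 = 37.3922667
  S ⇒ negate
  λ: split at 3 digits → 179° and 21.81262′; 179 + 21.81262/60 = 179.3635437
  W → negative
Point 2:
  φ: split at 2 digits → 82° and 35.25′; 82 + 35.25/60 = 82.5875000
  S → negative
  Lon: degrees = first 3 digits = 173, minutes = 49.6873; 173 + 49.6873/60 = 173.8281217
  W ⇒ negate
Point 3:
  Latitude: split at 2 digits → 41° and 57.7933′; 41 + 57.7933/60 = 41.9632217
  N ⇒ keep positive
  Longitude: degrees = first 3 digits = 63, minutes = 59.25473; 63 + 59.25473/60 = 63.9875788
  W ⇒ negate
Point 4:
  φ: split at 2 digits → 47° and 8.015′; 47 + 8.015/60 = 47.1335833
  S ⇒ negate
  Longitude: degrees = first 3 digits = 133, minutes = 40.329; 133 + 40.329/60 = 133.6721500
  W → negative
Point 5:
  Latitude: 41° + 35/60 + 57/3600 = 41 + 0.583333 + 0.015833 = 41.5991667
  N ⇒ keep positive
  Longitude: 46 + 36/60 + 26.9/3600 = 46.6074722
  E → positive

1. -37.392267, -179.363544
2. -82.587500, -173.828122
3. 41.963222, -63.987579
4. -47.133583, -133.672150
5. 41.599167, 46.607472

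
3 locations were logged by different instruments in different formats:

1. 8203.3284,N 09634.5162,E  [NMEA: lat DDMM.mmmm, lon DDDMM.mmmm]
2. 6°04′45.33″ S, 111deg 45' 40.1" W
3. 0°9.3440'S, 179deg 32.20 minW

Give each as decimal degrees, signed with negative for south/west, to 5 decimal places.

Point 1:
  Latitude: split at 2 digits → 82° and 3.3284′; 82 + 3.3284/60 = 82.055473
  N → positive
  Longitude: split at 3 digits → 096° and 34.5162′; 96 + 34.5162/60 = 96.575270
  E ⇒ keep positive
Point 2:
  φ: 6° + 4/60 + 45.33/3600 = 6 + 0.066667 + 0.012592 = 6.079258
  hemisphere S, so the sign is −
  Longitude: 45′ + 40.1″ = 45.66833′; 111 + 45.66833/60 = 111.761139
  W ⇒ negate
Point 3:
  Lat: 0 + 9.344/60 = 0.155733
  hemisphere S, so the sign is −
  Lon: 179 + 32.2/60 = 179.536667
  W → negative

1. 82.05547, 96.57527
2. -6.07926, -111.76114
3. -0.15573, -179.53667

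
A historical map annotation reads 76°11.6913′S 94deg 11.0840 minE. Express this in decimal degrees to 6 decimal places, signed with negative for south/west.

Latitude: 76 + 11.6913/60 = 76.1948550
S ⇒ negate
Longitude: 94 + 11.084/60 = 94.1847333
E ⇒ keep positive

-76.194855, 94.184733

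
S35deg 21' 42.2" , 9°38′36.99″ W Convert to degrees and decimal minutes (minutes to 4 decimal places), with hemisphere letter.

Latitude: seconds/60 = 0.70333; minutes = 21 + 0.70333 = 21.703333
Lon: seconds/60 = 0.61650; minutes = 38 + 0.61650 = 38.616500

35° 21.7033′ S, 9° 38.6165′ W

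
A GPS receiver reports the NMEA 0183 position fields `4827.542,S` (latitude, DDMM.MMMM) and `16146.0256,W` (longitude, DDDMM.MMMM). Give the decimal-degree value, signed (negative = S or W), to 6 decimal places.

Lat: degrees = first 2 digits = 48, minutes = 27.542; 48 + 27.542/60 = 48.4590333
S ⇒ negate
Longitude: split at 3 digits → 161° and 46.0256′; 161 + 46.0256/60 = 161.7670933
W ⇒ negate

-48.459033, -161.767093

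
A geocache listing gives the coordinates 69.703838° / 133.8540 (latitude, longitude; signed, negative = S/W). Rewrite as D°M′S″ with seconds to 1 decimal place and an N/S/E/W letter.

69°42′13.8″ N, 133°51′14.4″ E

φ: 0.703838 × 60 = 42.23028′ → 42′, remainder × 60 = 13.817″
Longitude: 0.854000° → 51.24000′; 0.24000 × 60 = 14.400″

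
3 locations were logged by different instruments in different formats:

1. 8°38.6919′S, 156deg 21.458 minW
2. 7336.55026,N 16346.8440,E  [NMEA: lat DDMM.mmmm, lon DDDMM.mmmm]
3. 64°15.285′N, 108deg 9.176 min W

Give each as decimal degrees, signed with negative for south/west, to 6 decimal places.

Point 1:
  Lat: 8 + 38.6919/60 = 8.6448650
  hemisphere S, so the sign is −
  Longitude: 21.458′ = 0.357633°; total 156.3576333
  W ⇒ negate
Point 2:
  Latitude: split at 2 digits → 73° and 36.55026′; 73 + 36.55026/60 = 73.6091710
  N → positive
  λ: split at 3 digits → 163° and 46.844′; 163 + 46.844/60 = 163.7807333
  E → positive
Point 3:
  Latitude: 64 + 15.285/60 = 64.2547500
  N ⇒ keep positive
  λ: 108 + 9.176/60 = 108.1529333
  hemisphere W, so the sign is −

1. -8.644865, -156.357633
2. 73.609171, 163.780733
3. 64.254750, -108.152933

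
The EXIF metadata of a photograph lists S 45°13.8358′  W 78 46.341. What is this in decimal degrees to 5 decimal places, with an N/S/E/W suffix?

45.23060° S, 78.77235° W

Lat: 45 + 13.8358/60 = 45.230597
Lon: 46.341′ = 0.772350°; total 78.772350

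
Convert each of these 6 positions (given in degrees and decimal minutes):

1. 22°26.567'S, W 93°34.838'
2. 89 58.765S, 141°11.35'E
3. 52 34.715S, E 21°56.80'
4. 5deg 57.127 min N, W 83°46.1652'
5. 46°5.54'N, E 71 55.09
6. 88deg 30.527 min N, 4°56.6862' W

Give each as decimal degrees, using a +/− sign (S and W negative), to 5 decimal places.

1. -22.44278, -93.58063
2. -89.97942, 141.18917
3. -52.57858, 21.94667
4. 5.95212, -83.76942
5. 46.09233, 71.91817
6. 88.50878, -4.94477

Point 1:
  Lat: 22 + 26.567/60 = 22.442783
  hemisphere S, so the sign is −
  Lon: 34.838′ = 0.580633°; total 93.580633
  W → negative
Point 2:
  Latitude: 89 + 58.765/60 = 89.979417
  hemisphere S, so the sign is −
  Longitude: 11.35′ = 0.189167°; total 141.189167
  E → positive
Point 3:
  φ: 34.715′ = 0.578583°; total 52.578583
  S ⇒ negate
  Lon: 56.8′ = 0.946667°; total 21.946667
  E → positive
Point 4:
  Lat: 57.127′ = 0.952117°; total 5.952117
  N → positive
  Longitude: 46.1652′ = 0.769420°; total 83.769420
  W → negative
Point 5:
  Latitude: 5.54′ = 0.092333°; total 46.092333
  N → positive
  λ: 55.09′ = 0.918167°; total 71.918167
  E → positive
Point 6:
  Lat: 30.527′ = 0.508783°; total 88.508783
  N ⇒ keep positive
  λ: 56.6862′ = 0.944770°; total 4.944770
  W → negative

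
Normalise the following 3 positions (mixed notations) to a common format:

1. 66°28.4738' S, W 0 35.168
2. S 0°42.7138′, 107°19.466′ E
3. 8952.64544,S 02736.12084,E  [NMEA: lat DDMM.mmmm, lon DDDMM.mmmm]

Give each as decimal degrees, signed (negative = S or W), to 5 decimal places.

1. -66.47456, -0.58613
2. -0.71190, 107.32443
3. -89.87742, 27.60201

Point 1:
  φ: 66 + 28.4738/60 = 66.474563
  hemisphere S, so the sign is −
  λ: 35.168′ = 0.586133°; total 0.586133
  W → negative
Point 2:
  Latitude: 0 + 42.7138/60 = 0.711897
  hemisphere S, so the sign is −
  λ: 19.466′ = 0.324433°; total 107.324433
  E → positive
Point 3:
  Latitude: split at 2 digits → 89° and 52.64544′; 89 + 52.64544/60 = 89.877424
  S ⇒ negate
  λ: split at 3 digits → 027° and 36.12084′; 27 + 36.12084/60 = 27.602014
  E → positive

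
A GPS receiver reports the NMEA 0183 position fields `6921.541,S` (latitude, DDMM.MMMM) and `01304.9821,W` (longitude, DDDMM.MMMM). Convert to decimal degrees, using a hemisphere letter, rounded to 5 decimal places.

Latitude: degrees = first 2 digits = 69, minutes = 21.541; 69 + 21.541/60 = 69.359017
λ: split at 3 digits → 013° and 4.9821′; 13 + 4.9821/60 = 13.083035

69.35902° S, 13.08304° W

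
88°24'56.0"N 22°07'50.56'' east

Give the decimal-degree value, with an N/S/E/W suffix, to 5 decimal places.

88.41556° N, 22.13071° E

Lat: 88° + 24/60 + 56/3600 = 88 + 0.400000 + 0.015556 = 88.415556
Longitude: 22 + 7/60 + 50.56/3600 = 22.130711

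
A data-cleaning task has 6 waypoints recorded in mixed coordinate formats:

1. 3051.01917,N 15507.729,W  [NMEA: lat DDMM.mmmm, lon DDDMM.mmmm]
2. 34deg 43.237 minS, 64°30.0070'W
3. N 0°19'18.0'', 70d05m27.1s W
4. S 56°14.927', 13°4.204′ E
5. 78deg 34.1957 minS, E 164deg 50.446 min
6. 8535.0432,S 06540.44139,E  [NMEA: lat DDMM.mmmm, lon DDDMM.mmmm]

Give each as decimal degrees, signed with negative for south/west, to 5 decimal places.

1. 30.85032, -155.12882
2. -34.72062, -64.50012
3. 0.32167, -70.09086
4. -56.24878, 13.07007
5. -78.56993, 164.84077
6. -85.58405, 65.67402

Point 1:
  φ: split at 2 digits → 30° and 51.01917′; 30 + 51.01917/60 = 30.850320
  N → positive
  Longitude: degrees = first 3 digits = 155, minutes = 7.729; 155 + 7.729/60 = 155.128817
  W → negative
Point 2:
  Latitude: 34 + 43.237/60 = 34.720617
  S ⇒ negate
  Longitude: 30.007′ = 0.500117°; total 64.500117
  W ⇒ negate
Point 3:
  Lat: 19′ + 18″ = 19.30000′; 0 + 19.30000/60 = 0.321667
  N ⇒ keep positive
  λ: 70° + 5/60 + 27.1/3600 = 70 + 0.083333 + 0.007528 = 70.090861
  W → negative
Point 4:
  φ: 14.927′ = 0.248783°; total 56.248783
  S ⇒ negate
  Longitude: 13 + 4.204/60 = 13.070067
  E → positive
Point 5:
  Lat: 34.1957′ = 0.569928°; total 78.569928
  S → negative
  Lon: 50.446′ = 0.840767°; total 164.840767
  E → positive
Point 6:
  Lat: split at 2 digits → 85° and 35.0432′; 85 + 35.0432/60 = 85.584053
  S → negative
  λ: split at 3 digits → 065° and 40.44139′; 65 + 40.44139/60 = 65.674023
  E ⇒ keep positive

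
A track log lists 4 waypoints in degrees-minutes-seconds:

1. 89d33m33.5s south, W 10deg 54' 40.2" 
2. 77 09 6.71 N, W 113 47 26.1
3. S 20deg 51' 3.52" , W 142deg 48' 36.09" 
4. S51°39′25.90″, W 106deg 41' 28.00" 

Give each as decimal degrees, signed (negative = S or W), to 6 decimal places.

1. -89.559306, -10.911167
2. 77.151864, -113.790583
3. -20.850978, -142.810025
4. -51.657194, -106.691111

Point 1:
  Lat: 89° + 33/60 + 33.5/3600 = 89 + 0.550000 + 0.009306 = 89.5593056
  S ⇒ negate
  Lon: 54′ + 40.2″ = 54.67000′; 10 + 54.67000/60 = 10.9111667
  W → negative
Point 2:
  Lat: 9′ + 6.71″ = 9.11183′; 77 + 9.11183/60 = 77.1518639
  N → positive
  Longitude: 47′ + 26.1″ = 47.43500′; 113 + 47.43500/60 = 113.7905833
  W → negative
Point 3:
  Lat: 20 + 51/60 + 3.52/3600 = 20.8509778
  hemisphere S, so the sign is −
  λ: 142° + 48/60 + 36.09/3600 = 142 + 0.800000 + 0.010025 = 142.8100250
  hemisphere W, so the sign is −
Point 4:
  φ: 39′ + 25.9″ = 39.43167′; 51 + 39.43167/60 = 51.6571944
  S → negative
  Longitude: 106 + 41/60 + 28/3600 = 106.6911111
  W → negative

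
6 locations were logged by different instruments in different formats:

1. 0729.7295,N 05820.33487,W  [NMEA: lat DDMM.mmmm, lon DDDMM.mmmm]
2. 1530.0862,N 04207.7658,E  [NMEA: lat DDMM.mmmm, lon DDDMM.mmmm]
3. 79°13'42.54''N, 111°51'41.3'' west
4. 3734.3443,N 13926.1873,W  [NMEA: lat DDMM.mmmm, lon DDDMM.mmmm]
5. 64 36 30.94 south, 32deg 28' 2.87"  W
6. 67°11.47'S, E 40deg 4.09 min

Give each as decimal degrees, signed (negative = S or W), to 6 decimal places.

1. 7.495492, -58.338915
2. 15.501437, 42.129430
3. 79.228483, -111.861472
4. 37.572405, -139.436455
5. -64.608594, -32.467464
6. -67.191167, 40.068167

Point 1:
  φ: degrees = first 2 digits = 7, minutes = 29.7295; 7 + 29.7295/60 = 7.4954917
  N ⇒ keep positive
  Longitude: split at 3 digits → 058° and 20.33487′; 58 + 20.33487/60 = 58.3389145
  hemisphere W, so the sign is −
Point 2:
  Lat: split at 2 digits → 15° and 30.0862′; 15 + 30.0862/60 = 15.5014367
  N ⇒ keep positive
  Longitude: split at 3 digits → 042° and 7.7658′; 42 + 7.7658/60 = 42.1294300
  E → positive
Point 3:
  φ: 13′ + 42.54″ = 13.70900′; 79 + 13.70900/60 = 79.2284833
  N → positive
  Lon: 111° + 51/60 + 41.3/3600 = 111 + 0.850000 + 0.011472 = 111.8614722
  hemisphere W, so the sign is −
Point 4:
  Lat: split at 2 digits → 37° and 34.3443′; 37 + 34.3443/60 = 37.5724050
  N → positive
  λ: degrees = first 3 digits = 139, minutes = 26.1873; 139 + 26.1873/60 = 139.4364550
  W ⇒ negate
Point 5:
  φ: 64° + 36/60 + 30.94/3600 = 64 + 0.600000 + 0.008594 = 64.6085944
  S ⇒ negate
  Lon: 28′ + 2.87″ = 28.04783′; 32 + 28.04783/60 = 32.4674639
  hemisphere W, so the sign is −
Point 6:
  φ: 67 + 11.47/60 = 67.1911667
  hemisphere S, so the sign is −
  Longitude: 4.09′ = 0.068167°; total 40.0681667
  E → positive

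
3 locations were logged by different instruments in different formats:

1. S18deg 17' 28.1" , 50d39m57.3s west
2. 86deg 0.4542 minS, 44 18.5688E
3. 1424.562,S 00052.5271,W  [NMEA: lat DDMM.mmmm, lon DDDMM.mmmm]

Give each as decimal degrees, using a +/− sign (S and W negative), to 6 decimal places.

Point 1:
  Lat: 18° + 17/60 + 28.1/3600 = 18 + 0.283333 + 0.007806 = 18.2911389
  S ⇒ negate
  Lon: 50 + 39/60 + 57.3/3600 = 50.6659167
  hemisphere W, so the sign is −
Point 2:
  Lat: 86 + 0.4542/60 = 86.0075700
  S ⇒ negate
  λ: 18.5688′ = 0.309480°; total 44.3094800
  E → positive
Point 3:
  φ: degrees = first 2 digits = 14, minutes = 24.562; 14 + 24.562/60 = 14.4093667
  hemisphere S, so the sign is −
  Longitude: split at 3 digits → 000° and 52.5271′; 0 + 52.5271/60 = 0.8754517
  W → negative

1. -18.291139, -50.665917
2. -86.007570, 44.309480
3. -14.409367, -0.875452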